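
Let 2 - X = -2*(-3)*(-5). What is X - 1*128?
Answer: -96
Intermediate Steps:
X = 32 (X = 2 - (-2*(-3))*(-5) = 2 - 6*(-5) = 2 - 1*(-30) = 2 + 30 = 32)
X - 1*128 = 32 - 1*128 = 32 - 128 = -96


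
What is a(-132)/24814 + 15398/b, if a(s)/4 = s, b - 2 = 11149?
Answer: 188099122/138350457 ≈ 1.3596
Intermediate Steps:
b = 11151 (b = 2 + 11149 = 11151)
a(s) = 4*s
a(-132)/24814 + 15398/b = (4*(-132))/24814 + 15398/11151 = -528*1/24814 + 15398*(1/11151) = -264/12407 + 15398/11151 = 188099122/138350457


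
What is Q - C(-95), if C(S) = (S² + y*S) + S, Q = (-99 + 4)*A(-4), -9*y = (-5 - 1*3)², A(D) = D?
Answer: -83030/9 ≈ -9225.6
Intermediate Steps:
y = -64/9 (y = -(-5 - 1*3)²/9 = -(-5 - 3)²/9 = -⅑*(-8)² = -⅑*64 = -64/9 ≈ -7.1111)
Q = 380 (Q = (-99 + 4)*(-4) = -95*(-4) = 380)
C(S) = S² - 55*S/9 (C(S) = (S² - 64*S/9) + S = S² - 55*S/9)
Q - C(-95) = 380 - (-95)*(-55 + 9*(-95))/9 = 380 - (-95)*(-55 - 855)/9 = 380 - (-95)*(-910)/9 = 380 - 1*86450/9 = 380 - 86450/9 = -83030/9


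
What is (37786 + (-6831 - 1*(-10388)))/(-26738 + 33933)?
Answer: 41343/7195 ≈ 5.7461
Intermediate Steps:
(37786 + (-6831 - 1*(-10388)))/(-26738 + 33933) = (37786 + (-6831 + 10388))/7195 = (37786 + 3557)*(1/7195) = 41343*(1/7195) = 41343/7195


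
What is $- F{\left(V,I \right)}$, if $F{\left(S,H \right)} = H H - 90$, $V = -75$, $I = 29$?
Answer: $-751$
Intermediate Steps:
$F{\left(S,H \right)} = -90 + H^{2}$ ($F{\left(S,H \right)} = H^{2} - 90 = -90 + H^{2}$)
$- F{\left(V,I \right)} = - (-90 + 29^{2}) = - (-90 + 841) = \left(-1\right) 751 = -751$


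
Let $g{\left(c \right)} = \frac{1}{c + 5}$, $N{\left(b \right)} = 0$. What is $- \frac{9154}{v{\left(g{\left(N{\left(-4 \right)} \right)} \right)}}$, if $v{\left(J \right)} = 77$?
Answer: $- \frac{9154}{77} \approx -118.88$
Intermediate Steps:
$g{\left(c \right)} = \frac{1}{5 + c}$
$- \frac{9154}{v{\left(g{\left(N{\left(-4 \right)} \right)} \right)}} = - \frac{9154}{77}$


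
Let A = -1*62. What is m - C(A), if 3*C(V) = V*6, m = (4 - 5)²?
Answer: 125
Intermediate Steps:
A = -62
m = 1 (m = (-1)² = 1)
C(V) = 2*V (C(V) = (V*6)/3 = (6*V)/3 = 2*V)
m - C(A) = 1 - 2*(-62) = 1 - 1*(-124) = 1 + 124 = 125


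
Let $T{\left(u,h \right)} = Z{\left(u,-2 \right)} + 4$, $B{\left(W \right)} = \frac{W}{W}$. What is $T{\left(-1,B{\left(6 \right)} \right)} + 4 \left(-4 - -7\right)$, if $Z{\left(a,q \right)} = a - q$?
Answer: $17$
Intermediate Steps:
$B{\left(W \right)} = 1$
$T{\left(u,h \right)} = 6 + u$ ($T{\left(u,h \right)} = \left(u - -2\right) + 4 = \left(u + 2\right) + 4 = \left(2 + u\right) + 4 = 6 + u$)
$T{\left(-1,B{\left(6 \right)} \right)} + 4 \left(-4 - -7\right) = \left(6 - 1\right) + 4 \left(-4 - -7\right) = 5 + 4 \left(-4 + 7\right) = 5 + 4 \cdot 3 = 5 + 12 = 17$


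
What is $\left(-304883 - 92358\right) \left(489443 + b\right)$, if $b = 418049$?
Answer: $-360493029572$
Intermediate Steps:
$\left(-304883 - 92358\right) \left(489443 + b\right) = \left(-304883 - 92358\right) \left(489443 + 418049\right) = \left(-397241\right) 907492 = -360493029572$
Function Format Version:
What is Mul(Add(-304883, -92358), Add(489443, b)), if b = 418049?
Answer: -360493029572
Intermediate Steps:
Mul(Add(-304883, -92358), Add(489443, b)) = Mul(Add(-304883, -92358), Add(489443, 418049)) = Mul(-397241, 907492) = -360493029572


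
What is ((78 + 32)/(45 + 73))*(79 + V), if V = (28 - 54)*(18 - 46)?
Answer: 44385/59 ≈ 752.29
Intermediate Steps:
V = 728 (V = -26*(-28) = 728)
((78 + 32)/(45 + 73))*(79 + V) = ((78 + 32)/(45 + 73))*(79 + 728) = (110/118)*807 = (110*(1/118))*807 = (55/59)*807 = 44385/59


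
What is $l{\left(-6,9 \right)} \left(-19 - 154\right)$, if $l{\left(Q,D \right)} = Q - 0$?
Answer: $1038$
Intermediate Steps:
$l{\left(Q,D \right)} = Q$ ($l{\left(Q,D \right)} = Q + 0 = Q$)
$l{\left(-6,9 \right)} \left(-19 - 154\right) = - 6 \left(-19 - 154\right) = \left(-6\right) \left(-173\right) = 1038$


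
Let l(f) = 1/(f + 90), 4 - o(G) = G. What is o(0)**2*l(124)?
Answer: 8/107 ≈ 0.074766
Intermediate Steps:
o(G) = 4 - G
l(f) = 1/(90 + f)
o(0)**2*l(124) = (4 - 1*0)**2/(90 + 124) = (4 + 0)**2/214 = 4**2*(1/214) = 16*(1/214) = 8/107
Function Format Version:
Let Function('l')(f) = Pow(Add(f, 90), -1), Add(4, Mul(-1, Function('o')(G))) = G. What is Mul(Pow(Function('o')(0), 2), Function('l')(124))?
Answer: Rational(8, 107) ≈ 0.074766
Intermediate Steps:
Function('o')(G) = Add(4, Mul(-1, G))
Function('l')(f) = Pow(Add(90, f), -1)
Mul(Pow(Function('o')(0), 2), Function('l')(124)) = Mul(Pow(Add(4, Mul(-1, 0)), 2), Pow(Add(90, 124), -1)) = Mul(Pow(Add(4, 0), 2), Pow(214, -1)) = Mul(Pow(4, 2), Rational(1, 214)) = Mul(16, Rational(1, 214)) = Rational(8, 107)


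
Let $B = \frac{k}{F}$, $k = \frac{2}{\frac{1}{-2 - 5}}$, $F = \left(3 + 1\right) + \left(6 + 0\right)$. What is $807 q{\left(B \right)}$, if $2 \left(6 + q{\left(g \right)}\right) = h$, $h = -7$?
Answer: $- \frac{15333}{2} \approx -7666.5$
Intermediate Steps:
$F = 10$ ($F = 4 + 6 = 10$)
$k = -14$ ($k = \frac{2}{\frac{1}{-7}} = \frac{2}{- \frac{1}{7}} = 2 \left(-7\right) = -14$)
$B = - \frac{7}{5}$ ($B = - \frac{14}{10} = \left(-14\right) \frac{1}{10} = - \frac{7}{5} \approx -1.4$)
$q{\left(g \right)} = - \frac{19}{2}$ ($q{\left(g \right)} = -6 + \frac{1}{2} \left(-7\right) = -6 - \frac{7}{2} = - \frac{19}{2}$)
$807 q{\left(B \right)} = 807 \left(- \frac{19}{2}\right) = - \frac{15333}{2}$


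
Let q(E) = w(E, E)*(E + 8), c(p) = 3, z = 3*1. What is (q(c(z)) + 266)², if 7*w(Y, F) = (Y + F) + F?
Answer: 3845521/49 ≈ 78480.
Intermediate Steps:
w(Y, F) = Y/7 + 2*F/7 (w(Y, F) = ((Y + F) + F)/7 = ((F + Y) + F)/7 = (Y + 2*F)/7 = Y/7 + 2*F/7)
z = 3
q(E) = 3*E*(8 + E)/7 (q(E) = (E/7 + 2*E/7)*(E + 8) = (3*E/7)*(8 + E) = 3*E*(8 + E)/7)
(q(c(z)) + 266)² = ((3/7)*3*(8 + 3) + 266)² = ((3/7)*3*11 + 266)² = (99/7 + 266)² = (1961/7)² = 3845521/49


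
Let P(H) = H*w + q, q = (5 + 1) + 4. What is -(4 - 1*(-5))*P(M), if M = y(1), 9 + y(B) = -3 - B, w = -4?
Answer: -558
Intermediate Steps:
q = 10 (q = 6 + 4 = 10)
y(B) = -12 - B (y(B) = -9 + (-3 - B) = -12 - B)
M = -13 (M = -12 - 1*1 = -12 - 1 = -13)
P(H) = 10 - 4*H (P(H) = H*(-4) + 10 = -4*H + 10 = 10 - 4*H)
-(4 - 1*(-5))*P(M) = -(4 - 1*(-5))*(10 - 4*(-13)) = -(4 + 5)*(10 + 52) = -9*62 = -1*558 = -558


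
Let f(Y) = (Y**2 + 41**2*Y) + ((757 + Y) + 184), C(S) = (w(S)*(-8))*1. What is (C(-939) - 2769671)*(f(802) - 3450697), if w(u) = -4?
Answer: 4036992570732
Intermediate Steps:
C(S) = 32 (C(S) = -4*(-8)*1 = 32*1 = 32)
f(Y) = 941 + Y**2 + 1682*Y (f(Y) = (Y**2 + 1681*Y) + (941 + Y) = 941 + Y**2 + 1682*Y)
(C(-939) - 2769671)*(f(802) - 3450697) = (32 - 2769671)*((941 + 802**2 + 1682*802) - 3450697) = -2769639*((941 + 643204 + 1348964) - 3450697) = -2769639*(1993109 - 3450697) = -2769639*(-1457588) = 4036992570732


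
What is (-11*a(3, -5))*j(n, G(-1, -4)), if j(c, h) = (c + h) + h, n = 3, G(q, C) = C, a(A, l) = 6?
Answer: 330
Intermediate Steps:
j(c, h) = c + 2*h
(-11*a(3, -5))*j(n, G(-1, -4)) = (-11*6)*(3 + 2*(-4)) = -66*(3 - 8) = -66*(-5) = 330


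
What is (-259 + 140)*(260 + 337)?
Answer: -71043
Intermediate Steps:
(-259 + 140)*(260 + 337) = -119*597 = -71043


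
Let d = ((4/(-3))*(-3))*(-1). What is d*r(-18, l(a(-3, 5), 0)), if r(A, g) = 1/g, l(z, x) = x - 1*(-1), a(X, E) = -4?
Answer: -4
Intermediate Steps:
l(z, x) = 1 + x (l(z, x) = x + 1 = 1 + x)
d = -4 (d = ((4*(-1/3))*(-3))*(-1) = -4/3*(-3)*(-1) = 4*(-1) = -4)
d*r(-18, l(a(-3, 5), 0)) = -4/(1 + 0) = -4/1 = -4*1 = -4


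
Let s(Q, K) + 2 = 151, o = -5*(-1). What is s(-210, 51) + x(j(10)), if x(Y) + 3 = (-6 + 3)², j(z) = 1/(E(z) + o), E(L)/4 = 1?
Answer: 155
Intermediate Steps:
E(L) = 4 (E(L) = 4*1 = 4)
o = 5
s(Q, K) = 149 (s(Q, K) = -2 + 151 = 149)
j(z) = ⅑ (j(z) = 1/(4 + 5) = 1/9 = ⅑)
x(Y) = 6 (x(Y) = -3 + (-6 + 3)² = -3 + (-3)² = -3 + 9 = 6)
s(-210, 51) + x(j(10)) = 149 + 6 = 155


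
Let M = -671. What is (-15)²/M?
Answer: -225/671 ≈ -0.33532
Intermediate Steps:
(-15)²/M = (-15)²/(-671) = 225*(-1/671) = -225/671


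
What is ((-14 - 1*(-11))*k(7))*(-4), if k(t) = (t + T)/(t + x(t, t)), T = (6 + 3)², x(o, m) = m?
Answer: 528/7 ≈ 75.429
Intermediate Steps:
T = 81 (T = 9² = 81)
k(t) = (81 + t)/(2*t) (k(t) = (t + 81)/(t + t) = (81 + t)/((2*t)) = (81 + t)*(1/(2*t)) = (81 + t)/(2*t))
((-14 - 1*(-11))*k(7))*(-4) = ((-14 - 1*(-11))*((½)*(81 + 7)/7))*(-4) = ((-14 + 11)*((½)*(⅐)*88))*(-4) = -3*44/7*(-4) = -132/7*(-4) = 528/7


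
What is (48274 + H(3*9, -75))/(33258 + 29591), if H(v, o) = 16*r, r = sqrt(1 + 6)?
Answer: 48274/62849 + 16*sqrt(7)/62849 ≈ 0.76877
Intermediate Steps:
r = sqrt(7) ≈ 2.6458
H(v, o) = 16*sqrt(7)
(48274 + H(3*9, -75))/(33258 + 29591) = (48274 + 16*sqrt(7))/(33258 + 29591) = (48274 + 16*sqrt(7))/62849 = (48274 + 16*sqrt(7))*(1/62849) = 48274/62849 + 16*sqrt(7)/62849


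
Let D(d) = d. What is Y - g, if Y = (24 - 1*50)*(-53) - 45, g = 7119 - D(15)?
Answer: -5771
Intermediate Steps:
g = 7104 (g = 7119 - 1*15 = 7119 - 15 = 7104)
Y = 1333 (Y = (24 - 50)*(-53) - 45 = -26*(-53) - 45 = 1378 - 45 = 1333)
Y - g = 1333 - 1*7104 = 1333 - 7104 = -5771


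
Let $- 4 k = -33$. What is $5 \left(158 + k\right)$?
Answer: $\frac{3325}{4} \approx 831.25$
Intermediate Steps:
$k = \frac{33}{4}$ ($k = \left(- \frac{1}{4}\right) \left(-33\right) = \frac{33}{4} \approx 8.25$)
$5 \left(158 + k\right) = 5 \left(158 + \frac{33}{4}\right) = 5 \cdot \frac{665}{4} = \frac{3325}{4}$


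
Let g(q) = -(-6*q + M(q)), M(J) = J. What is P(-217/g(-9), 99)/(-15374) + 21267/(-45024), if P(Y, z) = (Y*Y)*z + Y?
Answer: -16156013431/25957461600 ≈ -0.62240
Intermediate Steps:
g(q) = 5*q (g(q) = -(-6*q + q) = -(-5)*q = 5*q)
P(Y, z) = Y + z*Y² (P(Y, z) = Y²*z + Y = z*Y² + Y = Y + z*Y²)
P(-217/g(-9), 99)/(-15374) + 21267/(-45024) = ((-217/(5*(-9)))*(1 - 217/(5*(-9))*99))/(-15374) + 21267/(-45024) = ((-217/(-45))*(1 - 217/(-45)*99))*(-1/15374) + 21267*(-1/45024) = ((-217*(-1/45))*(1 - 217*(-1/45)*99))*(-1/15374) - 7089/15008 = (217*(1 + (217/45)*99)/45)*(-1/15374) - 7089/15008 = (217*(1 + 2387/5)/45)*(-1/15374) - 7089/15008 = ((217/45)*(2392/5))*(-1/15374) - 7089/15008 = (519064/225)*(-1/15374) - 7089/15008 = -259532/1729575 - 7089/15008 = -16156013431/25957461600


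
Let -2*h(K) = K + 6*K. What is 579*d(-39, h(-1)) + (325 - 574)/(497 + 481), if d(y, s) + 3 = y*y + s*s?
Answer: 577681451/652 ≈ 8.8601e+5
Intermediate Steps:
h(K) = -7*K/2 (h(K) = -(K + 6*K)/2 = -7*K/2)
d(y, s) = -3 + s² + y² (d(y, s) = -3 + (y*y + s*s) = -3 + (y² + s²) = -3 + (s² + y²) = -3 + s² + y²)
579*d(-39, h(-1)) + (325 - 574)/(497 + 481) = 579*(-3 + (-7/2*(-1))² + (-39)²) + (325 - 574)/(497 + 481) = 579*(-3 + (7/2)² + 1521) - 249/978 = 579*(-3 + 49/4 + 1521) - 249*1/978 = 579*(6121/4) - 83/326 = 3544059/4 - 83/326 = 577681451/652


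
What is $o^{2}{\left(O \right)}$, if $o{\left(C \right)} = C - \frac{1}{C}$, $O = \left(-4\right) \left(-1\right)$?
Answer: $\frac{225}{16} \approx 14.063$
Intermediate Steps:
$O = 4$
$o^{2}{\left(O \right)} = \left(4 - \frac{1}{4}\right)^{2} = \left(\frac{15}{4}\right)^{2} = \frac{225}{16}$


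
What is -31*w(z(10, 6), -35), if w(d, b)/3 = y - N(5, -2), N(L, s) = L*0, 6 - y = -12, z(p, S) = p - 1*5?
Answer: -1674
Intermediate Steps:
z(p, S) = -5 + p (z(p, S) = p - 5 = -5 + p)
y = 18 (y = 6 - 1*(-12) = 6 + 12 = 18)
N(L, s) = 0
w(d, b) = 54 (w(d, b) = 3*(18 - 1*0) = 3*(18 + 0) = 3*18 = 54)
-31*w(z(10, 6), -35) = -31*54 = -1674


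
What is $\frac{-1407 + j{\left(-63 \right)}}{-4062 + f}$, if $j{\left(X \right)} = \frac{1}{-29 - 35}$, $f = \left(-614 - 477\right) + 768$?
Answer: $\frac{90049}{280640} \approx 0.32087$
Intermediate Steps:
$f = -323$ ($f = -1091 + 768 = -323$)
$j{\left(X \right)} = - \frac{1}{64}$ ($j{\left(X \right)} = \frac{1}{-64} = - \frac{1}{64}$)
$\frac{-1407 + j{\left(-63 \right)}}{-4062 + f} = \frac{-1407 - \frac{1}{64}}{-4062 - 323} = - \frac{90049}{64 \left(-4385\right)} = \left(- \frac{90049}{64}\right) \left(- \frac{1}{4385}\right) = \frac{90049}{280640}$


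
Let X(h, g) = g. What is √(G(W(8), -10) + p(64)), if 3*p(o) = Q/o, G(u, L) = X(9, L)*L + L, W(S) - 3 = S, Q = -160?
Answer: √3210/6 ≈ 9.4428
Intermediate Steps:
W(S) = 3 + S
G(u, L) = L + L² (G(u, L) = L*L + L = L² + L = L + L²)
p(o) = -160/(3*o) (p(o) = (-160/o)/3 = -160/(3*o))
√(G(W(8), -10) + p(64)) = √(-10*(1 - 10) - 160/3/64) = √(-10*(-9) - 160/3*1/64) = √(90 - ⅚) = √(535/6) = √3210/6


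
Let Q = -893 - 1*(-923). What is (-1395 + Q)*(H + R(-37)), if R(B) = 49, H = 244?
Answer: -399945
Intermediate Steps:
Q = 30 (Q = -893 + 923 = 30)
(-1395 + Q)*(H + R(-37)) = (-1395 + 30)*(244 + 49) = -1365*293 = -399945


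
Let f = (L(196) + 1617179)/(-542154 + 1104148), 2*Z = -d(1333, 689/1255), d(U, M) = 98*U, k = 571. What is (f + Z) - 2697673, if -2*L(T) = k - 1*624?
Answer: -3105564369709/1123988 ≈ -2.7630e+6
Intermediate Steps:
L(T) = 53/2 (L(T) = -(571 - 1*624)/2 = -(571 - 624)/2 = -½*(-53) = 53/2)
Z = -65317 (Z = (-98*1333)/2 = (-1*130634)/2 = (½)*(-130634) = -65317)
f = 3234411/1123988 (f = (53/2 + 1617179)/(-542154 + 1104148) = (3234411/2)/561994 = (3234411/2)*(1/561994) = 3234411/1123988 ≈ 2.8776)
(f + Z) - 2697673 = (3234411/1123988 - 65317) - 2697673 = -73412289785/1123988 - 2697673 = -3105564369709/1123988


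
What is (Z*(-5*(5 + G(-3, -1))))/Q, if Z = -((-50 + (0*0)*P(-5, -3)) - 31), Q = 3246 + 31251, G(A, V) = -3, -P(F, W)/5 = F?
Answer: -90/3833 ≈ -0.023480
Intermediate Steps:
P(F, W) = -5*F
Q = 34497
Z = 81 (Z = -((-50 + (0*0)*(-5*(-5))) - 31) = -((-50 + 0*25) - 31) = -((-50 + 0) - 31) = -(-50 - 31) = -1*(-81) = 81)
(Z*(-5*(5 + G(-3, -1))))/Q = (81*(-5*(5 - 3)))/34497 = (81*(-5*2))*(1/34497) = (81*(-10))*(1/34497) = -810*1/34497 = -90/3833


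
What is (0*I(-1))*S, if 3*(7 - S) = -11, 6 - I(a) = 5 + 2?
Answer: 0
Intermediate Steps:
I(a) = -1 (I(a) = 6 - (5 + 2) = 6 - 1*7 = 6 - 7 = -1)
S = 32/3 (S = 7 - 1/3*(-11) = 7 + 11/3 = 32/3 ≈ 10.667)
(0*I(-1))*S = (0*(-1))*(32/3) = 0*(32/3) = 0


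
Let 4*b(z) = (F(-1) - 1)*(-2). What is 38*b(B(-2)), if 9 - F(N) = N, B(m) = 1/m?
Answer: -171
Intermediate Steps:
F(N) = 9 - N
b(z) = -9/2 (b(z) = (((9 - 1*(-1)) - 1)*(-2))/4 = (((9 + 1) - 1)*(-2))/4 = ((10 - 1)*(-2))/4 = (9*(-2))/4 = (1/4)*(-18) = -9/2)
38*b(B(-2)) = 38*(-9/2) = -171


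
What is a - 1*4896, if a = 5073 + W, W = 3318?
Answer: 3495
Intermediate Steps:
a = 8391 (a = 5073 + 3318 = 8391)
a - 1*4896 = 8391 - 1*4896 = 8391 - 4896 = 3495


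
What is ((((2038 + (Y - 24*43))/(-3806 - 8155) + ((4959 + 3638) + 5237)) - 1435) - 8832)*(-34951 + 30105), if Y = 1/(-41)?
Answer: -8476715865212/490401 ≈ -1.7285e+7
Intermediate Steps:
Y = -1/41 ≈ -0.024390
((((2038 + (Y - 24*43))/(-3806 - 8155) + ((4959 + 3638) + 5237)) - 1435) - 8832)*(-34951 + 30105) = ((((2038 + (-1/41 - 24*43))/(-3806 - 8155) + ((4959 + 3638) + 5237)) - 1435) - 8832)*(-34951 + 30105) = ((((2038 + (-1/41 - 1032))/(-11961) + (8597 + 5237)) - 1435) - 8832)*(-4846) = ((((2038 - 42313/41)*(-1/11961) + 13834) - 1435) - 8832)*(-4846) = ((((41245/41)*(-1/11961) + 13834) - 1435) - 8832)*(-4846) = (((-41245/490401 + 13834) - 1435) - 8832)*(-4846) = ((6784166189/490401 - 1435) - 8832)*(-4846) = (6080440754/490401 - 8832)*(-4846) = (1749219122/490401)*(-4846) = -8476715865212/490401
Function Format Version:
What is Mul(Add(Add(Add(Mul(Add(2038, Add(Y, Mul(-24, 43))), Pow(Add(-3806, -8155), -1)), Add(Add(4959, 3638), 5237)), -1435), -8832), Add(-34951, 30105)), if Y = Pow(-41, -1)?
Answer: Rational(-8476715865212, 490401) ≈ -1.7285e+7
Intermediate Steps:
Y = Rational(-1, 41) ≈ -0.024390
Mul(Add(Add(Add(Mul(Add(2038, Add(Y, Mul(-24, 43))), Pow(Add(-3806, -8155), -1)), Add(Add(4959, 3638), 5237)), -1435), -8832), Add(-34951, 30105)) = Mul(Add(Add(Add(Mul(Add(2038, Add(Rational(-1, 41), Mul(-24, 43))), Pow(Add(-3806, -8155), -1)), Add(Add(4959, 3638), 5237)), -1435), -8832), Add(-34951, 30105)) = Mul(Add(Add(Add(Mul(Add(2038, Add(Rational(-1, 41), -1032)), Pow(-11961, -1)), Add(8597, 5237)), -1435), -8832), -4846) = Mul(Add(Add(Add(Mul(Add(2038, Rational(-42313, 41)), Rational(-1, 11961)), 13834), -1435), -8832), -4846) = Mul(Add(Add(Add(Mul(Rational(41245, 41), Rational(-1, 11961)), 13834), -1435), -8832), -4846) = Mul(Add(Add(Add(Rational(-41245, 490401), 13834), -1435), -8832), -4846) = Mul(Add(Add(Rational(6784166189, 490401), -1435), -8832), -4846) = Mul(Add(Rational(6080440754, 490401), -8832), -4846) = Mul(Rational(1749219122, 490401), -4846) = Rational(-8476715865212, 490401)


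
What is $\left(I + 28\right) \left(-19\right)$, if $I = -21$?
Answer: $-133$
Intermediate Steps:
$\left(I + 28\right) \left(-19\right) = \left(-21 + 28\right) \left(-19\right) = 7 \left(-19\right) = -133$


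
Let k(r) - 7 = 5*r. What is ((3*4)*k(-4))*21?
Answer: -3276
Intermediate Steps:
k(r) = 7 + 5*r
((3*4)*k(-4))*21 = ((3*4)*(7 + 5*(-4)))*21 = (12*(7 - 20))*21 = (12*(-13))*21 = -156*21 = -3276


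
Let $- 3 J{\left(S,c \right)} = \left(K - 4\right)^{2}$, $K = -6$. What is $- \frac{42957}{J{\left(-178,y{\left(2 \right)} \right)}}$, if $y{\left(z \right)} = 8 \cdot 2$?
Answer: $\frac{128871}{100} \approx 1288.7$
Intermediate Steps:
$y{\left(z \right)} = 16$
$J{\left(S,c \right)} = - \frac{100}{3}$ ($J{\left(S,c \right)} = - \frac{\left(-6 - 4\right)^{2}}{3} = - \frac{\left(-10\right)^{2}}{3} = \left(- \frac{1}{3}\right) 100 = - \frac{100}{3}$)
$- \frac{42957}{J{\left(-178,y{\left(2 \right)} \right)}} = - \frac{42957}{- \frac{100}{3}} = \left(-42957\right) \left(- \frac{3}{100}\right) = \frac{128871}{100}$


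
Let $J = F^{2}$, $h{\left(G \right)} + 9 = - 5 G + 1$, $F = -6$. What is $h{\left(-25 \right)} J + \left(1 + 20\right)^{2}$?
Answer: $4653$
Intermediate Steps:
$h{\left(G \right)} = -8 - 5 G$ ($h{\left(G \right)} = -9 - \left(-1 + 5 G\right) = -8 - 5 G$)
$J = 36$ ($J = \left(-6\right)^{2} = 36$)
$h{\left(-25 \right)} J + \left(1 + 20\right)^{2} = \left(-8 - -125\right) 36 + \left(1 + 20\right)^{2} = \left(-8 + 125\right) 36 + 21^{2} = 117 \cdot 36 + 441 = 4212 + 441 = 4653$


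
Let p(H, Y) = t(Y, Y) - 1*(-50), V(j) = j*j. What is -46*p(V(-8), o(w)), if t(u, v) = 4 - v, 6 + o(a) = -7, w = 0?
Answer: -3082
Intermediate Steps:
V(j) = j**2
o(a) = -13 (o(a) = -6 - 7 = -13)
p(H, Y) = 54 - Y (p(H, Y) = (4 - Y) - 1*(-50) = (4 - Y) + 50 = 54 - Y)
-46*p(V(-8), o(w)) = -46*(54 - 1*(-13)) = -46*(54 + 13) = -46*67 = -3082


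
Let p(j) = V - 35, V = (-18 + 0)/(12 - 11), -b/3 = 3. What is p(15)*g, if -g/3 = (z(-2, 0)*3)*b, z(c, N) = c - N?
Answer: 8586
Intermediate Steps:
b = -9 (b = -3*3 = -9)
V = -18 (V = -18/1 = -18*1 = -18)
g = -162 (g = -3*(-2 - 1*0)*3*(-9) = -3*(-2 + 0)*3*(-9) = -3*(-2*3)*(-9) = -(-18)*(-9) = -3*54 = -162)
p(j) = -53 (p(j) = -18 - 35 = -53)
p(15)*g = -53*(-162) = 8586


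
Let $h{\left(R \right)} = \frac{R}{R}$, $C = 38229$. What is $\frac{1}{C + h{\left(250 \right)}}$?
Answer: $\frac{1}{38230} \approx 2.6157 \cdot 10^{-5}$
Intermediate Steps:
$h{\left(R \right)} = 1$
$\frac{1}{C + h{\left(250 \right)}} = \frac{1}{38229 + 1} = \frac{1}{38230}$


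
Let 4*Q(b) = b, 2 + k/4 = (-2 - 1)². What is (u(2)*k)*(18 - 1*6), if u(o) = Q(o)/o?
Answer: 84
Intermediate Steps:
k = 28 (k = -8 + 4*(-2 - 1)² = -8 + 4*(-3)² = -8 + 4*9 = -8 + 36 = 28)
Q(b) = b/4
u(o) = ¼ (u(o) = (o/4)/o = ¼)
(u(2)*k)*(18 - 1*6) = ((¼)*28)*(18 - 1*6) = 7*(18 - 6) = 7*12 = 84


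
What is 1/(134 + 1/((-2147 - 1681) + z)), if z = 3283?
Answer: 545/73029 ≈ 0.0074628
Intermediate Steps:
1/(134 + 1/((-2147 - 1681) + z)) = 1/(134 + 1/((-2147 - 1681) + 3283)) = 1/(134 + 1/(-3828 + 3283)) = 1/(134 + 1/(-545)) = 1/(134 - 1/545) = 1/(73029/545) = 545/73029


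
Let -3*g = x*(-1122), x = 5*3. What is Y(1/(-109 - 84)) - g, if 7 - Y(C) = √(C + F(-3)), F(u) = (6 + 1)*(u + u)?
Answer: -5603 - 11*I*√12931/193 ≈ -5603.0 - 6.4811*I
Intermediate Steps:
F(u) = 14*u (F(u) = 7*(2*u) = 14*u)
Y(C) = 7 - √(-42 + C) (Y(C) = 7 - √(C + 14*(-3)) = 7 - √(C - 42) = 7 - √(-42 + C))
x = 15
g = 5610 (g = -5*(-1122) = -⅓*(-16830) = 5610)
Y(1/(-109 - 84)) - g = (7 - √(-42 + 1/(-109 - 84))) - 1*5610 = (7 - √(-42 + 1/(-193))) - 5610 = (7 - √(-42 - 1/193)) - 5610 = (7 - √(-8107/193)) - 5610 = (7 - 11*I*√12931/193) - 5610 = -5603 - 11*I*√12931/193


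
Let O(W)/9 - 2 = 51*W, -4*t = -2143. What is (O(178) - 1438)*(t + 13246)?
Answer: 2212852907/2 ≈ 1.1064e+9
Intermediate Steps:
t = 2143/4 (t = -¼*(-2143) = 2143/4 ≈ 535.75)
O(W) = 18 + 459*W (O(W) = 18 + 9*(51*W) = 18 + 459*W)
(O(178) - 1438)*(t + 13246) = ((18 + 459*178) - 1438)*(2143/4 + 13246) = ((18 + 81702) - 1438)*(55127/4) = (81720 - 1438)*(55127/4) = 80282*(55127/4) = 2212852907/2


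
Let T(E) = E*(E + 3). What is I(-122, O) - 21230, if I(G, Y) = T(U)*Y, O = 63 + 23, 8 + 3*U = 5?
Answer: -21402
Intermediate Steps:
U = -1 (U = -8/3 + (1/3)*5 = -8/3 + 5/3 = -1)
O = 86
T(E) = E*(3 + E)
I(G, Y) = -2*Y (I(G, Y) = (-(3 - 1))*Y = (-1*2)*Y = -2*Y)
I(-122, O) - 21230 = -2*86 - 21230 = -172 - 21230 = -21402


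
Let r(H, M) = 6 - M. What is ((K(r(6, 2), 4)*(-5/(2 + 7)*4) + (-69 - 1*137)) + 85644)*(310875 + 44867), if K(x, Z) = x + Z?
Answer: 273488046244/9 ≈ 3.0388e+10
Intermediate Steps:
K(x, Z) = Z + x
((K(r(6, 2), 4)*(-5/(2 + 7)*4) + (-69 - 1*137)) + 85644)*(310875 + 44867) = (((4 + (6 - 1*2))*(-5/(2 + 7)*4) + (-69 - 1*137)) + 85644)*(310875 + 44867) = (((4 + (6 - 2))*(-5/9*4) + (-69 - 137)) + 85644)*355742 = (((4 + 4)*(-5*⅑*4) - 206) + 85644)*355742 = ((8*(-5/9*4) - 206) + 85644)*355742 = ((8*(-20/9) - 206) + 85644)*355742 = ((-160/9 - 206) + 85644)*355742 = (-2014/9 + 85644)*355742 = (768782/9)*355742 = 273488046244/9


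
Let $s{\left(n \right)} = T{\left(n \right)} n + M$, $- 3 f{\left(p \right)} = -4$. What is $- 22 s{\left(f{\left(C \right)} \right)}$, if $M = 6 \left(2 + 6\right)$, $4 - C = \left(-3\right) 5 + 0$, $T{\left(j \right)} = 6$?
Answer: $-1232$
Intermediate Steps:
$C = 19$ ($C = 4 - \left(\left(-3\right) 5 + 0\right) = 4 - \left(-15 + 0\right) = 4 - -15 = 4 + 15 = 19$)
$M = 48$ ($M = 6 \cdot 8 = 48$)
$f{\left(p \right)} = \frac{4}{3}$ ($f{\left(p \right)} = \left(- \frac{1}{3}\right) \left(-4\right) = \frac{4}{3}$)
$s{\left(n \right)} = 48 + 6 n$ ($s{\left(n \right)} = 6 n + 48 = 48 + 6 n$)
$- 22 s{\left(f{\left(C \right)} \right)} = - 22 \left(48 + 6 \cdot \frac{4}{3}\right) = - 22 \left(48 + 8\right) = \left(-22\right) 56 = -1232$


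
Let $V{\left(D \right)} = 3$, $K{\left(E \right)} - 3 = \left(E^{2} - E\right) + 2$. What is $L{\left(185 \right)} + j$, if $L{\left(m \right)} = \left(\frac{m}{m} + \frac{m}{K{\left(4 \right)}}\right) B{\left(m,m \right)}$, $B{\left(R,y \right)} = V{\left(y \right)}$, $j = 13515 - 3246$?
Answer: $\frac{175179}{17} \approx 10305.0$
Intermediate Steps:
$K{\left(E \right)} = 5 + E^{2} - E$ ($K{\left(E \right)} = 3 + \left(\left(E^{2} - E\right) + 2\right) = 3 + \left(2 + E^{2} - E\right) = 5 + E^{2} - E$)
$j = 10269$
$B{\left(R,y \right)} = 3$
$L{\left(m \right)} = 3 + \frac{3 m}{17}$ ($L{\left(m \right)} = \left(\frac{m}{m} + \frac{m}{5 + 4^{2} - 4}\right) 3 = \left(1 + \frac{m}{5 + 16 - 4}\right) 3 = \left(1 + \frac{m}{17}\right) 3 = 3 + \frac{3 m}{17}$)
$L{\left(185 \right)} + j = \left(3 + \frac{3}{17} \cdot 185\right) + 10269 = \left(3 + \frac{555}{17}\right) + 10269 = \frac{606}{17} + 10269 = \frac{175179}{17}$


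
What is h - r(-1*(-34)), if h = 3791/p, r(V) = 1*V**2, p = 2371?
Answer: -2737085/2371 ≈ -1154.4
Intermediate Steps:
r(V) = V**2
h = 3791/2371 ≈ 1.5989
h - r(-1*(-34)) = 3791/2371 - (-1*(-34))**2 = 3791/2371 - 1*34**2 = 3791/2371 - 1*1156 = 3791/2371 - 1156 = -2737085/2371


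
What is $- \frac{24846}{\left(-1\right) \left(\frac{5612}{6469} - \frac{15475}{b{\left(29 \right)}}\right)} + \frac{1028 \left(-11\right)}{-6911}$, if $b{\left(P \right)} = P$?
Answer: $- \frac{10360973930330}{230240027199} \approx -45.001$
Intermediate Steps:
$- \frac{24846}{\left(-1\right) \left(\frac{5612}{6469} - \frac{15475}{b{\left(29 \right)}}\right)} + \frac{1028 \left(-11\right)}{-6911} = - \frac{24846}{\left(-1\right) \left(\frac{5612}{6469} - \frac{15475}{29}\right)} + \frac{1028 \left(-11\right)}{-6911} = - \frac{24846}{\left(-1\right) \left(5612 \cdot \frac{1}{6469} - \frac{15475}{29}\right)} - - \frac{11308}{6911} = - \frac{24846}{\left(-1\right) \left(\frac{5612}{6469} - \frac{15475}{29}\right)} + \frac{11308}{6911} = - \frac{24846}{\left(-1\right) \left(- \frac{99945027}{187601}\right)} + \frac{11308}{6911} = - \frac{24846}{\frac{99945027}{187601}} + \frac{11308}{6911} = \left(-24846\right) \frac{187601}{99945027} + \frac{11308}{6911} = - \frac{1553711482}{33315009} + \frac{11308}{6911} = - \frac{10360973930330}{230240027199}$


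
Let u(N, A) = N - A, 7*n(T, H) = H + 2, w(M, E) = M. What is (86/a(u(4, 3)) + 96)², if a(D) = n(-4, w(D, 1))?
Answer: 792100/9 ≈ 88011.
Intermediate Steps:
n(T, H) = 2/7 + H/7 (n(T, H) = (H + 2)/7 = (2 + H)/7 = 2/7 + H/7)
a(D) = 2/7 + D/7
(86/a(u(4, 3)) + 96)² = (86/(2/7 + (4 - 1*3)/7) + 96)² = (86/(2/7 + (4 - 3)/7) + 96)² = (86/(2/7 + (⅐)*1) + 96)² = (86/(2/7 + ⅐) + 96)² = (86/(3/7) + 96)² = (86*(7/3) + 96)² = (602/3 + 96)² = (890/3)² = 792100/9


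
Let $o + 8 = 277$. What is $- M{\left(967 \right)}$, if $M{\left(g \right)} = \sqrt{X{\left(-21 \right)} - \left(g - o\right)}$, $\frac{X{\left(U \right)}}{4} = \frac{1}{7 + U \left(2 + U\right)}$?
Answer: $- \frac{2 i \sqrt{7190869}}{203} \approx - 26.419 i$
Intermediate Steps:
$o = 269$ ($o = -8 + 277 = 269$)
$X{\left(U \right)} = \frac{4}{7 + U \left(2 + U\right)}$
$M{\left(g \right)} = \sqrt{\frac{54609}{203} - g}$ ($M{\left(g \right)} = \sqrt{\frac{4}{7 + \left(-21\right)^{2} + 2 \left(-21\right)} - \left(-269 + g\right)} = \sqrt{\frac{4}{7 + 441 - 42} - \left(-269 + g\right)} = \sqrt{\frac{4}{406} - \left(-269 + g\right)} = \sqrt{4 \cdot \frac{1}{406} - \left(-269 + g\right)} = \sqrt{\frac{2}{203} - \left(-269 + g\right)} = \sqrt{\frac{54609}{203} - g}$)
$- M{\left(967 \right)} = - \frac{\sqrt{11085627 - 39849103}}{203} = - \frac{\sqrt{-28763476}}{203} = - \frac{2 i \sqrt{7190869}}{203}$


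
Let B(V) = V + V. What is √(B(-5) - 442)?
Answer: 2*I*√113 ≈ 21.26*I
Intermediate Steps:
B(V) = 2*V
√(B(-5) - 442) = √(2*(-5) - 442) = √(-10 - 442) = √(-452) = 2*I*√113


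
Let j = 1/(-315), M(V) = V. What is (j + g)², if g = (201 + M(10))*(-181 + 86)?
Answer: 39868818558976/99225 ≈ 4.0180e+8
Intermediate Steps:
j = -1/315 ≈ -0.0031746
g = -20045 (g = (201 + 10)*(-181 + 86) = 211*(-95) = -20045)
(j + g)² = (-1/315 - 20045)² = (-6314176/315)² = 39868818558976/99225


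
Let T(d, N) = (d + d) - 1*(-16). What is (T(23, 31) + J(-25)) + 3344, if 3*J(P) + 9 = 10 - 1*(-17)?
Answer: 3412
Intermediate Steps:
J(P) = 6 (J(P) = -3 + (10 - 1*(-17))/3 = -3 + (10 + 17)/3 = -3 + (⅓)*27 = -3 + 9 = 6)
T(d, N) = 16 + 2*d (T(d, N) = 2*d + 16 = 16 + 2*d)
(T(23, 31) + J(-25)) + 3344 = ((16 + 2*23) + 6) + 3344 = ((16 + 46) + 6) + 3344 = (62 + 6) + 3344 = 68 + 3344 = 3412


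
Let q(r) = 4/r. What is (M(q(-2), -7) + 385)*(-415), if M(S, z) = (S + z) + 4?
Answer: -157700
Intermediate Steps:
M(S, z) = 4 + S + z
(M(q(-2), -7) + 385)*(-415) = ((4 + 4/(-2) - 7) + 385)*(-415) = ((4 + 4*(-1/2) - 7) + 385)*(-415) = ((4 - 2 - 7) + 385)*(-415) = (-5 + 385)*(-415) = 380*(-415) = -157700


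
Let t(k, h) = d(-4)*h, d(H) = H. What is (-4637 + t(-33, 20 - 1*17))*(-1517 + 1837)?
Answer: -1487680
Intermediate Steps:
t(k, h) = -4*h
(-4637 + t(-33, 20 - 1*17))*(-1517 + 1837) = (-4637 - 4*(20 - 1*17))*(-1517 + 1837) = (-4637 - 4*(20 - 17))*320 = (-4637 - 4*3)*320 = (-4637 - 12)*320 = -4649*320 = -1487680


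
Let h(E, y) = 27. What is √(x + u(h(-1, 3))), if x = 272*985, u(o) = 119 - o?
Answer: 2*√67003 ≈ 517.70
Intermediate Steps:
x = 267920
√(x + u(h(-1, 3))) = √(267920 + (119 - 1*27)) = √(267920 + (119 - 27)) = √(267920 + 92) = √268012 = 2*√67003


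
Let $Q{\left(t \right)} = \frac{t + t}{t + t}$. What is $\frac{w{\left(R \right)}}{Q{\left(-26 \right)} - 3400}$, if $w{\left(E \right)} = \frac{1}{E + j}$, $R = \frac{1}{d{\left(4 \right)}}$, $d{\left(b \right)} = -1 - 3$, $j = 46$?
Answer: $- \frac{4}{622017} \approx -6.4307 \cdot 10^{-6}$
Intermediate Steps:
$Q{\left(t \right)} = 1$ ($Q{\left(t \right)} = \frac{2 t}{2 t} = 2 t \frac{1}{2 t} = 1$)
$d{\left(b \right)} = -4$
$R = - \frac{1}{4}$ ($R = \frac{1}{-4} = - \frac{1}{4} \approx -0.25$)
$w{\left(E \right)} = \frac{1}{46 + E}$ ($w{\left(E \right)} = \frac{1}{E + 46} = \frac{1}{46 + E}$)
$\frac{w{\left(R \right)}}{Q{\left(-26 \right)} - 3400} = \frac{1}{\left(46 - \frac{1}{4}\right) \left(1 - 3400\right)} = \frac{1}{\frac{183}{4} \left(1 - 3400\right)} = \frac{4}{183 \left(-3399\right)} = \frac{4}{183} \left(- \frac{1}{3399}\right) = - \frac{4}{622017}$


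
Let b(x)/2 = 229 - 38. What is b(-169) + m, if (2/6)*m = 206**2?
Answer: 127690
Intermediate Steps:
b(x) = 382 (b(x) = 2*(229 - 38) = 2*191 = 382)
m = 127308 (m = 3*206**2 = 3*42436 = 127308)
b(-169) + m = 382 + 127308 = 127690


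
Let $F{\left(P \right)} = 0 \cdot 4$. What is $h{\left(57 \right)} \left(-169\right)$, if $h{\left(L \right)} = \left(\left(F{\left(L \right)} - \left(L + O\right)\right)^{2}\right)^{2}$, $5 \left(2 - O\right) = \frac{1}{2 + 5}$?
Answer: $- \frac{3067082630037504}{1500625} \approx -2.0439 \cdot 10^{9}$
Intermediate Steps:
$F{\left(P \right)} = 0$
$O = \frac{69}{35}$ ($O = 2 - \frac{1}{5 \left(2 + 5\right)} = 2 - \frac{1}{5 \cdot 7} = 2 - \frac{1}{35} = \frac{69}{35} \approx 1.9714$)
$h{\left(L \right)} = \left(- \frac{69}{35} - L\right)^{4}$ ($h{\left(L \right)} = \left(\left(0 - \left(L + \frac{69}{35}\right)\right)^{2}\right)^{2} = \left(\left(0 - \left(\frac{69}{35} + L\right)\right)^{2}\right)^{2} = \left(\left(- \frac{69}{35} - L\right)^{2}\right)^{2} = \left(- \frac{69}{35} - L\right)^{4}$)
$h{\left(57 \right)} \left(-169\right) = \frac{\left(69 + 35 \cdot 57\right)^{4}}{1500625} \left(-169\right) = \frac{\left(69 + 1995\right)^{4}}{1500625} \left(-169\right) = \frac{2064^{4}}{1500625} \left(-169\right) = \frac{1}{1500625} \cdot 18148417929216 \left(-169\right) = \frac{18148417929216}{1500625} \left(-169\right) = - \frac{3067082630037504}{1500625}$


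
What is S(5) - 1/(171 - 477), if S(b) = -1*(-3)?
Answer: 919/306 ≈ 3.0033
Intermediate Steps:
S(b) = 3
S(5) - 1/(171 - 477) = 3 - 1/(171 - 477) = 3 - 1/(-306) = 3 - 1*(-1/306) = 3 + 1/306 = 919/306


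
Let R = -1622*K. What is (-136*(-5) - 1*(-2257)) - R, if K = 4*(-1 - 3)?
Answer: -23015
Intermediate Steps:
K = -16 (K = 4*(-4) = -16)
R = 25952 (R = -1622*(-16) = 25952)
(-136*(-5) - 1*(-2257)) - R = (-136*(-5) - 1*(-2257)) - 1*25952 = (680 + 2257) - 25952 = 2937 - 25952 = -23015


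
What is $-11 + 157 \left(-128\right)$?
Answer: $-20107$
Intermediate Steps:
$-11 + 157 \left(-128\right) = -11 - 20096 = -20107$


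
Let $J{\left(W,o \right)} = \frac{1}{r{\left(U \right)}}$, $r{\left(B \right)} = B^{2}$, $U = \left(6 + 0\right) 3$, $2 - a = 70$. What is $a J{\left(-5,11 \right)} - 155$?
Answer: $- \frac{12572}{81} \approx -155.21$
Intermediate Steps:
$a = -68$ ($a = 2 - 70 = -68$)
$U = 18$ ($U = 6 \cdot 3 = 18$)
$J{\left(W,o \right)} = \frac{1}{324}$ ($J{\left(W,o \right)} = \frac{1}{18^{2}} = \frac{1}{324}$)
$a J{\left(-5,11 \right)} - 155 = \left(-68\right) \frac{1}{324} - 155 = - \frac{17}{81} - 155 = - \frac{12572}{81}$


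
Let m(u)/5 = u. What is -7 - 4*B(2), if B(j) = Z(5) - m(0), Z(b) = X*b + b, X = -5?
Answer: 73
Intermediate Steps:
m(u) = 5*u
Z(b) = -4*b (Z(b) = -5*b + b = -4*b)
B(j) = -20 (B(j) = -4*5 - 5*0 = -20 - 1*0 = -20 + 0 = -20)
-7 - 4*B(2) = -7 - 4*(-20) = -7 + 80 = 73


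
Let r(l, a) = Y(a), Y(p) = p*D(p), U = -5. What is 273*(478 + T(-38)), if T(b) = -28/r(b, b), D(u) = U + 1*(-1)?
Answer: 2478749/19 ≈ 1.3046e+5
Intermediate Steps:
D(u) = -6 (D(u) = -5 + 1*(-1) = -5 - 1 = -6)
Y(p) = -6*p (Y(p) = p*(-6) = -6*p)
r(l, a) = -6*a
T(b) = 14/(3*b) (T(b) = -28*(-1/(6*b)) = -(-14)/(3*b) = 14/(3*b))
273*(478 + T(-38)) = 273*(478 + (14/3)/(-38)) = 273*(478 + (14/3)*(-1/38)) = 273*(478 - 7/57) = 273*(27239/57) = 2478749/19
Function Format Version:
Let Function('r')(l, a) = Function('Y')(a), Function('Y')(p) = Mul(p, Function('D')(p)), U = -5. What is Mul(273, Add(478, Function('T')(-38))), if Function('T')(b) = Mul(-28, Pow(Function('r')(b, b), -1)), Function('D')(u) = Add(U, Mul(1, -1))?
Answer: Rational(2478749, 19) ≈ 1.3046e+5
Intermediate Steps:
Function('D')(u) = -6 (Function('D')(u) = Add(-5, Mul(1, -1)) = Add(-5, -1) = -6)
Function('Y')(p) = Mul(-6, p) (Function('Y')(p) = Mul(p, -6) = Mul(-6, p))
Function('r')(l, a) = Mul(-6, a)
Function('T')(b) = Mul(Rational(14, 3), Pow(b, -1)) (Function('T')(b) = Mul(-28, Pow(Mul(-6, b), -1)) = Mul(-28, Mul(Rational(-1, 6), Pow(b, -1))) = Mul(Rational(14, 3), Pow(b, -1)))
Mul(273, Add(478, Function('T')(-38))) = Mul(273, Add(478, Mul(Rational(14, 3), Pow(-38, -1)))) = Mul(273, Add(478, Mul(Rational(14, 3), Rational(-1, 38)))) = Mul(273, Add(478, Rational(-7, 57))) = Mul(273, Rational(27239, 57)) = Rational(2478749, 19)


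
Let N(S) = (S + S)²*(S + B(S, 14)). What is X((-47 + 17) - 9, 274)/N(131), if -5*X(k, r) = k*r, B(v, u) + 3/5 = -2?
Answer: 1781/7344908 ≈ 0.00024248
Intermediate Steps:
B(v, u) = -13/5 (B(v, u) = -⅗ - 2 = -13/5)
X(k, r) = -k*r/5
N(S) = 4*S²*(-13/5 + S) (N(S) = (S + S)²*(S - 13/5) = (2*S)²*(-13/5 + S) = (4*S²)*(-13/5 + S) = 4*S²*(-13/5 + S))
X((-47 + 17) - 9, 274)/N(131) = (-⅕*((-47 + 17) - 9)*274)/((131²*(-52/5 + 4*131))) = (-⅕*(-30 - 9)*274)/((17161*(-52/5 + 524))) = (-⅕*(-39)*274)/((17161*(2568/5))) = 10686/(5*(44069448/5)) = (10686/5)*(5/44069448) = 1781/7344908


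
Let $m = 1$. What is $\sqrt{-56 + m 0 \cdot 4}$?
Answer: $2 i \sqrt{14} \approx 7.4833 i$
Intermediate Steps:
$\sqrt{-56 + m 0 \cdot 4} = \sqrt{-56 + 1 \cdot 0 \cdot 4} = \sqrt{-56 + 0 \cdot 4} = \sqrt{-56 + 0} = \sqrt{-56} = 2 i \sqrt{14}$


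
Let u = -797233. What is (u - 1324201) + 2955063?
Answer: 833629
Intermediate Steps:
(u - 1324201) + 2955063 = (-797233 - 1324201) + 2955063 = -2121434 + 2955063 = 833629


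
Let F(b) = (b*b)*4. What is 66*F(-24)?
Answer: 152064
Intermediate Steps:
F(b) = 4*b² (F(b) = b²*4 = 4*b²)
66*F(-24) = 66*(4*(-24)²) = 66*(4*576) = 66*2304 = 152064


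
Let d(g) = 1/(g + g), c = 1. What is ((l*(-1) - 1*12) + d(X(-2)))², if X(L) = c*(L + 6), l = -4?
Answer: 3969/64 ≈ 62.016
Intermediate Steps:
X(L) = 6 + L (X(L) = 1*(L + 6) = 1*(6 + L) = 6 + L)
d(g) = 1/(2*g)
((l*(-1) - 1*12) + d(X(-2)))² = ((-4*(-1) - 1*12) + 1/(2*(6 - 2)))² = ((4 - 12) + (½)/4)² = (-8 + (½)*(¼))² = (-8 + ⅛)² = (-63/8)² = 3969/64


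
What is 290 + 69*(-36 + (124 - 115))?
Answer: -1573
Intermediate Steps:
290 + 69*(-36 + (124 - 115)) = 290 + 69*(-36 + 9) = 290 + 69*(-27) = 290 - 1863 = -1573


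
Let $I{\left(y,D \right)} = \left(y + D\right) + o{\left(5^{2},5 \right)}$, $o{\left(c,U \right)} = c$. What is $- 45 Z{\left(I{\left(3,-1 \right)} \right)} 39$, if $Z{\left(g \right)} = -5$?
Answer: $8775$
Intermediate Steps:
$I{\left(y,D \right)} = 25 + D + y$ ($I{\left(y,D \right)} = \left(y + D\right) + 5^{2} = \left(D + y\right) + 25 = 25 + D + y$)
$- 45 Z{\left(I{\left(3,-1 \right)} \right)} 39 = \left(-45\right) \left(-5\right) 39 = 225 \cdot 39 = 8775$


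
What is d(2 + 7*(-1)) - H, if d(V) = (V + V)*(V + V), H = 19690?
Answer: -19590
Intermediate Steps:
d(V) = 4*V**2 (d(V) = (2*V)*(2*V) = 4*V**2)
d(2 + 7*(-1)) - H = 4*(2 + 7*(-1))**2 - 1*19690 = 4*(2 - 7)**2 - 19690 = 4*(-5)**2 - 19690 = 4*25 - 19690 = 100 - 19690 = -19590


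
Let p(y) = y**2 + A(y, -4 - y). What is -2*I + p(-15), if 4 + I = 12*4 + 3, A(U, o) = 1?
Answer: 132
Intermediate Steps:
I = 47 (I = -4 + (12*4 + 3) = -4 + (48 + 3) = -4 + 51 = 47)
p(y) = 1 + y**2 (p(y) = y**2 + 1 = 1 + y**2)
-2*I + p(-15) = -2*47 + (1 + (-15)**2) = -94 + (1 + 225) = -94 + 226 = 132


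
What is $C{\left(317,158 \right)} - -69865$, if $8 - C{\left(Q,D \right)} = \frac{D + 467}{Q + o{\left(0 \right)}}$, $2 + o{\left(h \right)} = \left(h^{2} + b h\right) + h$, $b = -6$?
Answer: $\frac{4401874}{63} \approx 69871.0$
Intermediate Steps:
$o{\left(h \right)} = -2 + h^{2} - 5 h$ ($o{\left(h \right)} = -2 + \left(\left(h^{2} - 6 h\right) + h\right) = -2 + \left(h^{2} - 5 h\right) = -2 + h^{2} - 5 h$)
$C{\left(Q,D \right)} = 8 - \frac{467 + D}{-2 + Q}$ ($C{\left(Q,D \right)} = 8 - \frac{D + 467}{Q - \left(2 - 0^{2}\right)} = 8 - \frac{467 + D}{Q + \left(-2 + 0 + 0\right)} = 8 - \frac{467 + D}{Q - 2} = 8 - \frac{467 + D}{-2 + Q}$)
$C{\left(317,158 \right)} - -69865 = \frac{-483 - 158 + 8 \cdot 317}{-2 + 317} - -69865 = \frac{-483 - 158 + 2536}{315} + 69865 = \frac{1}{315} \cdot 1895 + 69865 = \frac{379}{63} + 69865 = \frac{4401874}{63}$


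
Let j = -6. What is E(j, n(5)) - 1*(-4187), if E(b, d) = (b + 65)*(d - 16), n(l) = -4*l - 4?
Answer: 1827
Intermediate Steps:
n(l) = -4 - 4*l
E(b, d) = (-16 + d)*(65 + b) (E(b, d) = (65 + b)*(-16 + d) = (-16 + d)*(65 + b))
E(j, n(5)) - 1*(-4187) = (-1040 - 16*(-6) + 65*(-4 - 4*5) - 6*(-4 - 4*5)) - 1*(-4187) = (-1040 + 96 + 65*(-4 - 20) - 6*(-4 - 20)) + 4187 = (-1040 + 96 + 65*(-24) - 6*(-24)) + 4187 = (-1040 + 96 - 1560 + 144) + 4187 = -2360 + 4187 = 1827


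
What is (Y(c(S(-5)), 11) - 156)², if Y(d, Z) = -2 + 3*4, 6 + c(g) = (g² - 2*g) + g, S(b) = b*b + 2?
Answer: 21316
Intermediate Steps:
S(b) = 2 + b² (S(b) = b² + 2 = 2 + b²)
c(g) = -6 + g² - g (c(g) = -6 + ((g² - 2*g) + g) = -6 + (g² - g) = -6 + g² - g)
Y(d, Z) = 10 (Y(d, Z) = -2 + 12 = 10)
(Y(c(S(-5)), 11) - 156)² = (10 - 156)² = (-146)² = 21316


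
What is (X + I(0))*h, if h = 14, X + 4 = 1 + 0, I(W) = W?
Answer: -42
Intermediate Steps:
X = -3 (X = -4 + (1 + 0) = -4 + 1 = -3)
(X + I(0))*h = (-3 + 0)*14 = -3*14 = -42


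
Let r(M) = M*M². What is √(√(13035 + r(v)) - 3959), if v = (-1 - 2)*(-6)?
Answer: √(-3959 + √18867) ≈ 61.819*I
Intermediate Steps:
v = 18 (v = -3*(-6) = 18)
r(M) = M³
√(√(13035 + r(v)) - 3959) = √(√(13035 + 18³) - 3959) = √(√(13035 + 5832) - 3959) = √(√18867 - 3959) = √(-3959 + √18867)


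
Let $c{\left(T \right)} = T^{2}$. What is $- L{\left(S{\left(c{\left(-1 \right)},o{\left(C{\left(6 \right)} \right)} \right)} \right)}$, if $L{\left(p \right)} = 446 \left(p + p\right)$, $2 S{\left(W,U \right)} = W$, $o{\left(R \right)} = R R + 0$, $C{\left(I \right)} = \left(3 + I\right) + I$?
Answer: $-446$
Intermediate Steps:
$C{\left(I \right)} = 3 + 2 I$
$o{\left(R \right)} = R^{2}$ ($o{\left(R \right)} = R^{2} + 0 = R^{2}$)
$S{\left(W,U \right)} = \frac{W}{2}$
$L{\left(p \right)} = 892 p$ ($L{\left(p \right)} = 446 \cdot 2 p = 892 p$)
$- L{\left(S{\left(c{\left(-1 \right)},o{\left(C{\left(6 \right)} \right)} \right)} \right)} = - 892 \frac{\left(-1\right)^{2}}{2} = - 892 \cdot \frac{1}{2} \cdot 1 = - \frac{892}{2} = \left(-1\right) 446 = -446$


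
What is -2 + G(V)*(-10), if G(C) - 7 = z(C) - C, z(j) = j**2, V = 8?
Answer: -632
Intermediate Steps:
G(C) = 7 + C**2 - C (G(C) = 7 + (C**2 - C) = 7 + C**2 - C)
-2 + G(V)*(-10) = -2 + (7 + 8**2 - 1*8)*(-10) = -2 + (7 + 64 - 8)*(-10) = -2 + 63*(-10) = -2 - 630 = -632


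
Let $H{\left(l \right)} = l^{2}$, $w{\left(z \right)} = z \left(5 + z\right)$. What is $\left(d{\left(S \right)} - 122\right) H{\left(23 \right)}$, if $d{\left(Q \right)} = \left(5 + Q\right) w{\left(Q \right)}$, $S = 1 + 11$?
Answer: $1770034$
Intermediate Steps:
$S = 12$
$d{\left(Q \right)} = Q \left(5 + Q\right)^{2}$ ($d{\left(Q \right)} = \left(5 + Q\right) Q \left(5 + Q\right) = Q \left(5 + Q\right)^{2}$)
$\left(d{\left(S \right)} - 122\right) H{\left(23 \right)} = \left(12 \left(5 + 12\right)^{2} - 122\right) 23^{2} = \left(12 \cdot 17^{2} - 122\right) 529 = \left(12 \cdot 289 - 122\right) 529 = \left(3468 - 122\right) 529 = 3346 \cdot 529 = 1770034$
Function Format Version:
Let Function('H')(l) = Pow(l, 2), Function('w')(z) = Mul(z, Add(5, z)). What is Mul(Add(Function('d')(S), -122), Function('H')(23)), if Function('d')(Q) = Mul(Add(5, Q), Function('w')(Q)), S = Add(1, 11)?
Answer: 1770034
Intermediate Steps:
S = 12
Function('d')(Q) = Mul(Q, Pow(Add(5, Q), 2)) (Function('d')(Q) = Mul(Add(5, Q), Mul(Q, Add(5, Q))) = Mul(Q, Pow(Add(5, Q), 2)))
Mul(Add(Function('d')(S), -122), Function('H')(23)) = Mul(Add(Mul(12, Pow(Add(5, 12), 2)), -122), Pow(23, 2)) = Mul(Add(Mul(12, Pow(17, 2)), -122), 529) = Mul(Add(Mul(12, 289), -122), 529) = Mul(Add(3468, -122), 529) = Mul(3346, 529) = 1770034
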